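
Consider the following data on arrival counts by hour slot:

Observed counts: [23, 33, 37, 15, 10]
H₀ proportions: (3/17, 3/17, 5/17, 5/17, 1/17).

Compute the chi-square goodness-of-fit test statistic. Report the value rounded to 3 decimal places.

test statistic = 20.036

n = 118; E_i = n·p_i = [20.82, 20.82, 34.71, 34.71, 6.94]
χ² = (23−20.82)²/20.82 + (33−20.82)²/20.82 + (37−34.71)²/34.71 + (15−34.71)²/34.71 + (10−6.94)²/6.94 = 20.0362
df = 4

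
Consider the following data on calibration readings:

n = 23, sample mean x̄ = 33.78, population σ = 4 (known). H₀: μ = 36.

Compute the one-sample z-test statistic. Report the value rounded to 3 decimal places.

test statistic = -2.662

SE = σ/√n = 4/√23 = 0.8341
z = (x̄−μ₀)/SE = (33.78−36)/0.8341 = -2.6617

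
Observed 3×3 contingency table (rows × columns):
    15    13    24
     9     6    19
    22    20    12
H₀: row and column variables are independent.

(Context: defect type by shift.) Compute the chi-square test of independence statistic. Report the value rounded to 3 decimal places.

Row totals [52, 34, 54], col totals [46, 39, 55], n=140
χ² = (15−17.09)²/17.09 + (13−14.49)²/14.49 + (24−20.43)²/20.43 + (9−11.17)²/11.17 + (6−9.47)²/9.47 + (19−13.36)²/13.36 + (22−17.74)²/17.74 + (20−15.04)²/15.04 + (12−21.21)²/21.21 = 11.7668
df = 4

test statistic = 11.767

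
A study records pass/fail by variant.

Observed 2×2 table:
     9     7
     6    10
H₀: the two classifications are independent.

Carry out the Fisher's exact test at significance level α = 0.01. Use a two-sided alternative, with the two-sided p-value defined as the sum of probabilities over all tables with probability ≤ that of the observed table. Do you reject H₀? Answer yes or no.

Margins: r₁=16, r₂=16, c₁=15, c₂=17, n=32
p_obs = C(16,9)·C(16,6)/C(32,15); sum pmf over tables with pmf ≤ p_obs
p-value (two-sided) = 0.47949
At α=0.01: p ≥ α → fail to reject H₀

reject H₀: no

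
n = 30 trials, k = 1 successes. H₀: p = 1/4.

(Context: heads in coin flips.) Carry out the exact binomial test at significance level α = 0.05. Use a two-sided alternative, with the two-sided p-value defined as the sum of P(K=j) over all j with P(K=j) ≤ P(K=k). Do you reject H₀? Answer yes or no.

Exact binomial: n=30, k=1, p₀=1/4=0.2500
P(X=j) = C(n,j)·p₀^j·(1−p₀)^(n−j); p = Σ P(X=j) over j with P(X=j) ≤ P(X=1)
p-value (two-sided) = 0.00278
At α=0.05: p < α → reject H₀

reject H₀: yes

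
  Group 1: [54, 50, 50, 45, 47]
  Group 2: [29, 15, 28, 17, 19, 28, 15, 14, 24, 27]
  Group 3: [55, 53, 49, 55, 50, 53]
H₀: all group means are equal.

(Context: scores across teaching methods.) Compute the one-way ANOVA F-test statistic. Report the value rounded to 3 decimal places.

test statistic = 97.033

Group means [49.20, 21.60, 52.50], grand mean 37.000
SSB = Σnᵢ(x̄ᵢ−x̄)² = 4557.300; SSW = ΣΣ(x−x̄ᵢ)² = 422.700
MSB = 4557.300/2 = 2278.6500; MSW = 422.700/18 = 23.4833
F = MSB/MSW = 97.0326
df = (2, 18)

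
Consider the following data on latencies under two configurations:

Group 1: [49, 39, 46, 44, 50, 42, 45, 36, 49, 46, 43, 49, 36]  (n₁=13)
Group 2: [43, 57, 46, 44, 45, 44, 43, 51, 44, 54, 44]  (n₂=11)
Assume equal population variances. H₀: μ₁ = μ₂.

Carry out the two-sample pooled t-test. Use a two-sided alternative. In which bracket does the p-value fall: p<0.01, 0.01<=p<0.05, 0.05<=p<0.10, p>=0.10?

x̄₁=44.154, s₁=4.811, n₁=13
x̄₂=46.818, s₂=4.875, n₂=11
s_p² = [12·4.811² + 10·4.875²]/22 = 23.4240
SE = √(s_p²·(1/13+1/11)) = 1.9828
t = (44.154−46.818)/1.9828 = -1.3438
df = 22
p-value (two-sided) = 0.19272
→ bracket: p>=0.10

p-value bracket: p>=0.10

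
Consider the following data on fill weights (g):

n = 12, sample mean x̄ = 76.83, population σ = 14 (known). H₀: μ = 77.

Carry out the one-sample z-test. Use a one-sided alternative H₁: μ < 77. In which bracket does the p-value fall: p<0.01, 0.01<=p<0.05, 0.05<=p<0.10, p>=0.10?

p-value bracket: p>=0.10

SE = σ/√n = 14/√12 = 4.0415
z = (x̄−μ₀)/SE = (76.83−77)/4.0415 = -0.0421
p-value (one-sided, H₁ less) = 0.48322
→ bracket: p>=0.10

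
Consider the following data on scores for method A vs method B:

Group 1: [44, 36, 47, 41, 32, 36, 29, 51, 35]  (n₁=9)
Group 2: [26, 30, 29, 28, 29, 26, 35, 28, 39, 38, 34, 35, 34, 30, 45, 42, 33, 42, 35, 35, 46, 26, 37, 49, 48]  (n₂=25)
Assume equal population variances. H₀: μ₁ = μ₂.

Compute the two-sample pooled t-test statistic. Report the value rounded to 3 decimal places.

x̄₁=39.000, s₁=7.246, n₁=9
x̄₂=35.160, s₂=7.016, n₂=25
s_p² = [8·7.246² + 24·7.016²]/32 = 50.0425
SE = √(s_p²·(1/9+1/25)) = 2.7499
t = (39.000−35.160)/2.7499 = 1.3964
df = 32

test statistic = 1.396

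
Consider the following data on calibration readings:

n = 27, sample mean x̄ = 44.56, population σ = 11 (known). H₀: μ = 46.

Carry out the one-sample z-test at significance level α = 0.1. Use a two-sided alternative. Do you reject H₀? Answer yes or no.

reject H₀: no

SE = σ/√n = 11/√27 = 2.1170
z = (x̄−μ₀)/SE = (44.56−46)/2.1170 = -0.6802
p-value (two-sided) = 0.49636
At α=0.1: p ≥ α → fail to reject H₀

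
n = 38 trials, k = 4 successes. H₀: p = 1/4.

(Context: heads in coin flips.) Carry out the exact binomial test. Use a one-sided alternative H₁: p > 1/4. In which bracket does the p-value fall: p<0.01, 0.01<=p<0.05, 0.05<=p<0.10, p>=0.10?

Exact binomial: n=38, k=4, p₀=1/4=0.2500
P(X≥4) from Σ C(n,i)·p₀^i·(1−p₀)^(n−i)
p-value (one-sided, H₁ greater) = 0.99277
→ bracket: p>=0.10

p-value bracket: p>=0.10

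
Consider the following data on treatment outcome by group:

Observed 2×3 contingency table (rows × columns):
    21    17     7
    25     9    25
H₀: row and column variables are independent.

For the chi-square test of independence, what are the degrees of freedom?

df = (r−1)(c−1) = (2−1)·(3−1) = 2

degrees of freedom = 2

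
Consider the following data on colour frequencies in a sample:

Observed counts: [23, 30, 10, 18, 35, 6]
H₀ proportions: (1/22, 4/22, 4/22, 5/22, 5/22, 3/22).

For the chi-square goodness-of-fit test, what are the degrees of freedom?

df = k − 1 = 6 − 1 = 5

degrees of freedom = 5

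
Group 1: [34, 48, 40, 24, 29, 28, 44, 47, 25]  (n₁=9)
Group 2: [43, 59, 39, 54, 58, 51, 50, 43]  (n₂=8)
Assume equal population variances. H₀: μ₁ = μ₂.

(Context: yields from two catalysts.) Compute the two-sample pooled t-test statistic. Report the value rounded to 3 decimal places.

x̄₁=35.444, s₁=9.515, n₁=9
x̄₂=49.625, s₂=7.367, n₂=8
s_p² = [8·9.515² + 7·7.367²]/15 = 73.6065
SE = √(s_p²·(1/9+1/8)) = 4.1688
t = (35.444−49.625)/4.1688 = -3.4016
df = 15

test statistic = -3.402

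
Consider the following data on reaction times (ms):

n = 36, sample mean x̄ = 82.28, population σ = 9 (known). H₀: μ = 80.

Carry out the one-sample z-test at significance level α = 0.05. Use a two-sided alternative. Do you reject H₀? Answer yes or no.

SE = σ/√n = 9/√36 = 1.5000
z = (x̄−μ₀)/SE = (82.28−80)/1.5000 = 1.5200
p-value (two-sided) = 0.12851
At α=0.05: p ≥ α → fail to reject H₀

reject H₀: no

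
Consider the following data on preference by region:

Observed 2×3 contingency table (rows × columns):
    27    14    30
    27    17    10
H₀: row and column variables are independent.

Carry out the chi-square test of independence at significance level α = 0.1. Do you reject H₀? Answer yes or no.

Row totals [71, 54], col totals [54, 31, 40], n=125
χ² = (27−30.67)²/30.67 + (14−17.61)²/17.61 + (30−22.72)²/22.72 + (27−23.33)²/23.33 + (17−13.39)²/13.39 + (10−17.28)²/17.28 = 8.1287
df = 2
p-value (upper-tail) = 0.01717
At α=0.1: p < α → reject H₀

reject H₀: yes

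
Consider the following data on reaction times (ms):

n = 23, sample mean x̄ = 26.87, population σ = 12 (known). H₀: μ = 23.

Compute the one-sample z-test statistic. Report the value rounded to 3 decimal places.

SE = σ/√n = 12/√23 = 2.5022
z = (x̄−μ₀)/SE = (26.87−23)/2.5022 = 1.5467

test statistic = 1.547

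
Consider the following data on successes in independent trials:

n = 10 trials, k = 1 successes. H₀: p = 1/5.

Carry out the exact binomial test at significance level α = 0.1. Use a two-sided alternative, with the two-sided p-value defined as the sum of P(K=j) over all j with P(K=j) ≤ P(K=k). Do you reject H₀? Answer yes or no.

reject H₀: no

Exact binomial: n=10, k=1, p₀=1/5=0.2000
P(X=j) = C(n,j)·p₀^j·(1−p₀)^(n−j); p = Σ P(X=j) over j with P(X=j) ≤ P(X=1)
p-value (two-sided) = 0.69801
At α=0.1: p ≥ α → fail to reject H₀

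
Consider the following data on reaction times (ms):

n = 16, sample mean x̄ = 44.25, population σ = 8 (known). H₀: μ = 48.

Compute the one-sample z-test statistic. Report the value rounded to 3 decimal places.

test statistic = -1.875

SE = σ/√n = 8/√16 = 2.0000
z = (x̄−μ₀)/SE = (44.25−48)/2.0000 = -1.8750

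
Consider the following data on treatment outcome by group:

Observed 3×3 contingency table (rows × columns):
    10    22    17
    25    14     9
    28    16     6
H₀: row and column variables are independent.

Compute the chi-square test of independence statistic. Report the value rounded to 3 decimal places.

Row totals [49, 48, 50], col totals [63, 52, 32], n=147
χ² = (10−21.00)²/21.00 + (22−17.33)²/17.33 + (17−10.67)²/10.67 + (25−20.57)²/20.57 + (14−16.98)²/16.98 + (9−10.45)²/10.45 + (28−21.43)²/21.43 + (16−17.69)²/17.69 + (6−10.88)²/10.88 = 16.8239
df = 4

test statistic = 16.824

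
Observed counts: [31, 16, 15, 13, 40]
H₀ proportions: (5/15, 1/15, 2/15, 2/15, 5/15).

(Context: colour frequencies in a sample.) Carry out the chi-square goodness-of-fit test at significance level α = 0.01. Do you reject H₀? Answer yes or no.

reject H₀: no

n = 115; E_i = n·p_i = [38.33, 7.67, 15.33, 15.33, 38.33]
χ² = (31−38.33)²/38.33 + (16−7.67)²/7.67 + (15−15.33)²/15.33 + (13−15.33)²/15.33 + (40−38.33)²/38.33 = 10.8957
df = 4
p-value (upper-tail) = 0.02776
At α=0.01: p ≥ α → fail to reject H₀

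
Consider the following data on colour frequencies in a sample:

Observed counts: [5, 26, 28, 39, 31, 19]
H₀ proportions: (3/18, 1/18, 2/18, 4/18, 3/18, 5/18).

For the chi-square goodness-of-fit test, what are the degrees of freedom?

degrees of freedom = 5

df = k − 1 = 6 − 1 = 5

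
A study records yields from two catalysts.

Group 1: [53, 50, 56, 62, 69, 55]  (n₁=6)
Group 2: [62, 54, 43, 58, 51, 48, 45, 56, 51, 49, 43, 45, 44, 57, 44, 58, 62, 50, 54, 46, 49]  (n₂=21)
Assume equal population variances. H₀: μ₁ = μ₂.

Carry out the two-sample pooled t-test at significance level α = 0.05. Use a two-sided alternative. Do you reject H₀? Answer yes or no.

reject H₀: yes

x̄₁=57.500, s₁=6.892, n₁=6
x̄₂=50.905, s₂=6.164, n₂=21
s_p² = [5·6.892² + 20·6.164²]/25 = 39.8924
SE = √(s_p²·(1/6+1/21)) = 2.9238
t = (57.500−50.905)/2.9238 = 2.2557
df = 25
p-value (two-sided) = 0.03309
At α=0.05: p < α → reject H₀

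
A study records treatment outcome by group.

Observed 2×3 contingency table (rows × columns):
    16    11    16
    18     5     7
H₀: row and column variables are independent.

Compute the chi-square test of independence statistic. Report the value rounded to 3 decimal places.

test statistic = 3.691

Row totals [43, 30], col totals [34, 16, 23], n=73
χ² = (16−20.03)²/20.03 + (11−9.42)²/9.42 + (16−13.55)²/13.55 + (18−13.97)²/13.97 + (5−6.58)²/6.58 + (7−9.45)²/9.45 = 3.6914
df = 2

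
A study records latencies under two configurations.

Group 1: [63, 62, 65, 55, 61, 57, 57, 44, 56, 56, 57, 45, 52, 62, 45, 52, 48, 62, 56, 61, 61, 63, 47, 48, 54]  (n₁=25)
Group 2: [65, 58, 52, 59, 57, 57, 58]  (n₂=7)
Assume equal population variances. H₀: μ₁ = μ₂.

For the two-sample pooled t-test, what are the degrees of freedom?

degrees of freedom = 30

df = n₁ + n₂ − 2 = 25 + 7 − 2 = 30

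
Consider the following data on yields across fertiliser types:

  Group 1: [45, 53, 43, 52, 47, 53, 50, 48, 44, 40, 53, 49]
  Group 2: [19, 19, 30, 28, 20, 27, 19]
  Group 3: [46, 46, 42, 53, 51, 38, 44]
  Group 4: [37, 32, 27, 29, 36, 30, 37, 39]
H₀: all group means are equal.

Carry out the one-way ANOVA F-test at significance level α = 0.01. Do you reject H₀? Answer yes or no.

Group means [48.08, 23.14, 45.71, 33.38], grand mean 39.000
SSB = Σnᵢ(x̄ᵢ−x̄)² = 3318.923; SSW = ΣΣ(x−x̄ᵢ)² = 653.077
MSB = 3318.923/3 = 1106.3075; MSW = 653.077/30 = 21.7692
F = MSB/MSW = 50.8197
df = (3, 30)
p-value (upper-tail) = 0.00000
At α=0.01: p < α → reject H₀

reject H₀: yes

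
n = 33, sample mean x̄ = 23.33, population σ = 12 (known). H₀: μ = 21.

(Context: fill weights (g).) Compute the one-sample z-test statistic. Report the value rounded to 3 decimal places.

test statistic = 1.115

SE = σ/√n = 12/√33 = 2.0889
z = (x̄−μ₀)/SE = (23.33−21)/2.0889 = 1.1154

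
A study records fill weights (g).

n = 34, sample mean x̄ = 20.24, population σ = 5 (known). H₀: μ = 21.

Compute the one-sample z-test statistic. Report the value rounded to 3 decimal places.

SE = σ/√n = 5/√34 = 0.8575
z = (x̄−μ₀)/SE = (20.24−21)/0.8575 = -0.8863

test statistic = -0.886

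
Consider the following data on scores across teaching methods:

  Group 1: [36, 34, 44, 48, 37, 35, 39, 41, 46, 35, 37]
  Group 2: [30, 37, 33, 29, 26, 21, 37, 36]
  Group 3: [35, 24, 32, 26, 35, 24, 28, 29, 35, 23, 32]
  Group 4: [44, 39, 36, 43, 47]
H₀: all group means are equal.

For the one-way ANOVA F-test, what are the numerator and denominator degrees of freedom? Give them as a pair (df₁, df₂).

degrees of freedom = [3, 31]

k = 4 groups, N = 35 total
df = (k−1, N−k) = (4−1, 35−4) = (3, 31)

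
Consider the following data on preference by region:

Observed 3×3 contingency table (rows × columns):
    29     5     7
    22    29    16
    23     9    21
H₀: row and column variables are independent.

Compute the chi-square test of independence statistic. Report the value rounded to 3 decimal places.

Row totals [41, 67, 53], col totals [74, 43, 44], n=161
χ² = (29−18.84)²/18.84 + (5−10.95)²/10.95 + (7−11.20)²/11.20 + (22−30.80)²/30.80 + (29−17.89)²/17.89 + (16−18.31)²/18.31 + (23−24.36)²/24.36 + (9−14.16)²/14.16 + (21−14.48)²/14.48 = 24.8641
df = 4

test statistic = 24.864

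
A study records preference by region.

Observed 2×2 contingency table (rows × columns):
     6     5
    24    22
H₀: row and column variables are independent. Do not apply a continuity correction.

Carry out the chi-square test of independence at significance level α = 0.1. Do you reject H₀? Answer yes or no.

Row totals [11, 46], col totals [30, 27], n=57
χ² = (6−5.79)²/5.79 + (5−5.21)²/5.21 + (24−24.21)²/24.21 + (22−21.79)²/21.79 = 0.0200
df = 1
p-value (upper-tail) = 0.88746
At α=0.1: p ≥ α → fail to reject H₀

reject H₀: no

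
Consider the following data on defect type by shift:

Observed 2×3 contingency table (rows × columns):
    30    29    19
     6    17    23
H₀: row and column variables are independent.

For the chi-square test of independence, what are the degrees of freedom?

degrees of freedom = 2

df = (r−1)(c−1) = (2−1)·(3−1) = 2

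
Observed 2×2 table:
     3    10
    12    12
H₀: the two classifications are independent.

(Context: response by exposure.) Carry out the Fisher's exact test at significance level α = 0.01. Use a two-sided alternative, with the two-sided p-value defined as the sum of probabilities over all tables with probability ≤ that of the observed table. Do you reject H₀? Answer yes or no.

Margins: r₁=13, r₂=24, c₁=15, c₂=22, n=37
p_obs = C(13,3)·C(24,12)/C(37,15); sum pmf over tables with pmf ≤ p_obs
p-value (two-sided) = 0.16548
At α=0.01: p ≥ α → fail to reject H₀

reject H₀: no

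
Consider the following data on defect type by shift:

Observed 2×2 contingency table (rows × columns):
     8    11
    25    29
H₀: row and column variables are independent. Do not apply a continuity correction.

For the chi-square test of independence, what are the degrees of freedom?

df = (r−1)(c−1) = (2−1)·(2−1) = 1

degrees of freedom = 1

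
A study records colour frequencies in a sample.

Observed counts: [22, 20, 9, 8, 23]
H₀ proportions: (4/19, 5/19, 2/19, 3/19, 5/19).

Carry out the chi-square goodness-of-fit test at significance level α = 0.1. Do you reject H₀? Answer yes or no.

reject H₀: no

n = 82; E_i = n·p_i = [17.26, 21.58, 8.63, 12.95, 21.58]
χ² = (22−17.26)²/17.26 + (20−21.58)²/21.58 + (9−8.63)²/8.63 + (8−12.95)²/12.95 + (23−21.58)²/21.58 = 3.4150
df = 4
p-value (upper-tail) = 0.49091
At α=0.1: p ≥ α → fail to reject H₀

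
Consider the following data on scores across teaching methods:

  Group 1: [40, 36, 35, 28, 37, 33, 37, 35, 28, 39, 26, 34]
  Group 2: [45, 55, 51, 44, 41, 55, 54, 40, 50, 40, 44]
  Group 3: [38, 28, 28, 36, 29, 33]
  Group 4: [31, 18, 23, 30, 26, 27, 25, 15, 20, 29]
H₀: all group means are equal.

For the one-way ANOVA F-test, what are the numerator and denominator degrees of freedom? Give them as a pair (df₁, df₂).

k = 4 groups, N = 39 total
df = (k−1, N−k) = (4−1, 39−4) = (3, 35)

degrees of freedom = [3, 35]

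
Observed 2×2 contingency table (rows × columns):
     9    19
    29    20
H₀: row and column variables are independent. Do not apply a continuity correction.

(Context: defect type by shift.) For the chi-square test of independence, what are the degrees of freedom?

df = (r−1)(c−1) = (2−1)·(2−1) = 1

degrees of freedom = 1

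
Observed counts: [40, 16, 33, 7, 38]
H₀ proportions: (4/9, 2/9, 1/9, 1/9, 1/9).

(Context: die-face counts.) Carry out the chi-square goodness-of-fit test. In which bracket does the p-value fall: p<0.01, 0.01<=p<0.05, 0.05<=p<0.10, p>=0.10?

n = 134; E_i = n·p_i = [59.56, 29.78, 14.89, 14.89, 14.89]
χ² = (40−59.56)²/59.56 + (16−29.78)²/29.78 + (33−14.89)²/14.89 + (7−14.89)²/14.89 + (38−14.89)²/14.89 = 74.8806
df = 4
p-value (upper-tail) = 0.00000
→ bracket: p<0.01

p-value bracket: p<0.01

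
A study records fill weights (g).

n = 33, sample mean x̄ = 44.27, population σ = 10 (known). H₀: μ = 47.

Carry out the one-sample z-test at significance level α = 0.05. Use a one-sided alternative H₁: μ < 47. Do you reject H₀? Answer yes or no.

SE = σ/√n = 10/√33 = 1.7408
z = (x̄−μ₀)/SE = (44.27−47)/1.7408 = -1.5683
p-value (one-sided, H₁ less) = 0.05841
At α=0.05: p ≥ α → fail to reject H₀

reject H₀: no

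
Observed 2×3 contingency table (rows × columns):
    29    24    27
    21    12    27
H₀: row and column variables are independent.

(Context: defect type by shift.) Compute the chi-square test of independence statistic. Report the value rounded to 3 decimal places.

Row totals [80, 60], col totals [50, 36, 54], n=140
χ² = (29−28.57)²/28.57 + (24−20.57)²/20.57 + (27−30.86)²/30.86 + (21−21.43)²/21.43 + (12−15.43)²/15.43 + (27−23.14)²/23.14 = 2.4733
df = 2

test statistic = 2.473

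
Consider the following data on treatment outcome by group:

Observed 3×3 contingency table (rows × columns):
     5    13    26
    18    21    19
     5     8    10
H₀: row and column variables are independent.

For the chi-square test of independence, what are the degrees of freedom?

df = (r−1)(c−1) = (3−1)·(3−1) = 4

degrees of freedom = 4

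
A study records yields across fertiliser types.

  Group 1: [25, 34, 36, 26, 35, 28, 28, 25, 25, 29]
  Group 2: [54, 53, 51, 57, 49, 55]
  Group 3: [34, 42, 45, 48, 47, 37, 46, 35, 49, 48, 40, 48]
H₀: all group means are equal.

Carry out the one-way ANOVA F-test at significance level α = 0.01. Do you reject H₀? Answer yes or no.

Group means [29.10, 53.17, 43.25], grand mean 40.321
SSB = Σnᵢ(x̄ᵢ−x̄)² = 2352.124; SSW = ΣΣ(x−x̄ᵢ)² = 539.983
MSB = 2352.124/2 = 1176.0619; MSW = 539.983/25 = 21.5993
F = MSB/MSW = 54.4490
df = (2, 25)
p-value (upper-tail) = 0.00000
At α=0.01: p < α → reject H₀

reject H₀: yes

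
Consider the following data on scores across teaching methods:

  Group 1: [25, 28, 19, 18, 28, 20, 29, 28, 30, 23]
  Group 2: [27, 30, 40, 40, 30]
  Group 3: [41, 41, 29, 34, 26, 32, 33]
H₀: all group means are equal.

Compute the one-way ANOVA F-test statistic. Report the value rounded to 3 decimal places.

test statistic = 7.631

Group means [24.80, 33.40, 33.71], grand mean 29.591
SSB = Σnᵢ(x̄ᵢ−x̄)² = 421.090; SSW = ΣΣ(x−x̄ᵢ)² = 524.229
MSB = 421.090/2 = 210.5448; MSW = 524.229/19 = 27.5910
F = MSB/MSW = 7.6309
df = (2, 19)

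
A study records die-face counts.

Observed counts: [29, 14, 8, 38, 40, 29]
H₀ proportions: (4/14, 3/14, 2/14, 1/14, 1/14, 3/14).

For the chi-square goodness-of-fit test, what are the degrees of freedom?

degrees of freedom = 5

df = k − 1 = 6 − 1 = 5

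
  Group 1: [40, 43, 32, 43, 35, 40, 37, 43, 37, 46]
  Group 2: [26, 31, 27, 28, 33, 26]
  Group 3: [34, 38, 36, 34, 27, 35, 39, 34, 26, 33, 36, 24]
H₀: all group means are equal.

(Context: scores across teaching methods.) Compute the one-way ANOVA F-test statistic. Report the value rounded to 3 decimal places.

Group means [39.60, 28.50, 33.00], grand mean 34.393
SSB = Σnᵢ(x̄ᵢ−x̄)² = 502.779; SSW = ΣΣ(x−x̄ᵢ)² = 461.900
MSB = 502.779/2 = 251.3893; MSW = 461.900/25 = 18.4760
F = MSB/MSW = 13.6063
df = (2, 25)

test statistic = 13.606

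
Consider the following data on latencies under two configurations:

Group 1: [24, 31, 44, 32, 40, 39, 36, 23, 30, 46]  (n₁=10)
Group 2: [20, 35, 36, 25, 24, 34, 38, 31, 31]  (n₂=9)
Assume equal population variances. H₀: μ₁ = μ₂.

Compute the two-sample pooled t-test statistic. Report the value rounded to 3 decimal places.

test statistic = 1.242

x̄₁=34.500, s₁=7.863, n₁=10
x̄₂=30.444, s₂=6.146, n₂=9
s_p² = [9·7.863² + 8·6.146²]/17 = 50.5131
SE = √(s_p²·(1/10+1/9)) = 3.2656
t = (34.500−30.444)/3.2656 = 1.2419
df = 17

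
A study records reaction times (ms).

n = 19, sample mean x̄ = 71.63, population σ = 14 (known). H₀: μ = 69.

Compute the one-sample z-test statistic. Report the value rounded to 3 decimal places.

SE = σ/√n = 14/√19 = 3.2118
z = (x̄−μ₀)/SE = (71.63−69)/3.2118 = 0.8189

test statistic = 0.819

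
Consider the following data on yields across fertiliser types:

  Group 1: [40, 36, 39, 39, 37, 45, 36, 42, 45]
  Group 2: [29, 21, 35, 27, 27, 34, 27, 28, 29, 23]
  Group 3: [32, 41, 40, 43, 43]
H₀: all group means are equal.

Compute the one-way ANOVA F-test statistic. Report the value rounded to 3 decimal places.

test statistic = 25.056

Group means [39.89, 28.00, 39.80], grand mean 34.917
SSB = Σnᵢ(x̄ᵢ−x̄)² = 820.144; SSW = ΣΣ(x−x̄ᵢ)² = 343.689
MSB = 820.144/2 = 410.0722; MSW = 343.689/21 = 16.3661
F = MSB/MSW = 25.0561
df = (2, 21)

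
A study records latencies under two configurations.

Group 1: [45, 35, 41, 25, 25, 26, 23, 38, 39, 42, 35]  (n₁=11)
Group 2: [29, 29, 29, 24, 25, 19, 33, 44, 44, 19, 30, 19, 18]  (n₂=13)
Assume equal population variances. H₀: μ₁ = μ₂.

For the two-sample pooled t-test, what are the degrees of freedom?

degrees of freedom = 22

df = n₁ + n₂ − 2 = 11 + 13 − 2 = 22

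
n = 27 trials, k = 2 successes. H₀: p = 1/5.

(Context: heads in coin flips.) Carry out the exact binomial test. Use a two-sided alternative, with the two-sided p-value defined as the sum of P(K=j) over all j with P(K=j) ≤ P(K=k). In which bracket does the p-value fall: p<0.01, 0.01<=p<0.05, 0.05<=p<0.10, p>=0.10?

p-value bracket: p>=0.10

Exact binomial: n=27, k=2, p₀=1/5=0.2000
P(X=j) = C(n,j)·p₀^j·(1−p₀)^(n−j); p = Σ P(X=j) over j with P(X=j) ≤ P(X=2)
p-value (two-sided) = 0.14543
→ bracket: p>=0.10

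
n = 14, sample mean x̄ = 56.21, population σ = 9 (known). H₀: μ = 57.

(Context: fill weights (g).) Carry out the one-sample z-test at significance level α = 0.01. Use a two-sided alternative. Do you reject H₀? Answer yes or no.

reject H₀: no

SE = σ/√n = 9/√14 = 2.4054
z = (x̄−μ₀)/SE = (56.21−57)/2.4054 = -0.3284
p-value (two-sided) = 0.74258
At α=0.01: p ≥ α → fail to reject H₀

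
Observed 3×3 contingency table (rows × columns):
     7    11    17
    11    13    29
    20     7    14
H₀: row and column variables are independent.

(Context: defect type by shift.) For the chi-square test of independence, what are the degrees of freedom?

df = (r−1)(c−1) = (3−1)·(3−1) = 4

degrees of freedom = 4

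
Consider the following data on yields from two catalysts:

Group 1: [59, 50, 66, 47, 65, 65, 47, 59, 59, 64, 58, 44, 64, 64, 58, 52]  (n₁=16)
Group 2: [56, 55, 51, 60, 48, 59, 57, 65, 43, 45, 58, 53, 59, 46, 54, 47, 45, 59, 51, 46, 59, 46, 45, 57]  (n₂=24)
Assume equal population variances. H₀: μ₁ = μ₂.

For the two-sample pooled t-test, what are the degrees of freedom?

df = n₁ + n₂ − 2 = 16 + 24 − 2 = 38

degrees of freedom = 38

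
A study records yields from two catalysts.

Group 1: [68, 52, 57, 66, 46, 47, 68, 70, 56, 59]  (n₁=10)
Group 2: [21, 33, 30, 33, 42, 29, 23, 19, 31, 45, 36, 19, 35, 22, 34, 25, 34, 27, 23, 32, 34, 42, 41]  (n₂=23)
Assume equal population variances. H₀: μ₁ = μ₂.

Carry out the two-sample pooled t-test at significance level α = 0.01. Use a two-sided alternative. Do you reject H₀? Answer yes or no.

x̄₁=58.900, s₁=8.863, n₁=10
x̄₂=30.870, s₂=7.594, n₂=23
s_p² = [9·8.863² + 22·7.594²]/31 = 63.7261
SE = √(s_p²·(1/10+1/23)) = 3.0238
t = (58.900−30.870)/3.0238 = 9.2700
df = 31
p-value (two-sided) = 0.00000
At α=0.01: p < α → reject H₀

reject H₀: yes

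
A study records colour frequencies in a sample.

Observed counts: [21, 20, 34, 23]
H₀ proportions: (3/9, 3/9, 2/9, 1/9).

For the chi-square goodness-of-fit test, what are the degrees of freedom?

df = k − 1 = 4 − 1 = 3

degrees of freedom = 3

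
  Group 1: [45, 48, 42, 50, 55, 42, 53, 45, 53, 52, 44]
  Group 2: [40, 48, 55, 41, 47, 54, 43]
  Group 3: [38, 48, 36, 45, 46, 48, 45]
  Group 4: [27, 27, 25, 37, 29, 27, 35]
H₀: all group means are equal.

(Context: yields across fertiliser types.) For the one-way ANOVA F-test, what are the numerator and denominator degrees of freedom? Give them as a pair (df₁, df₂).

k = 4 groups, N = 32 total
df = (k−1, N−k) = (4−1, 32−4) = (3, 28)

degrees of freedom = [3, 28]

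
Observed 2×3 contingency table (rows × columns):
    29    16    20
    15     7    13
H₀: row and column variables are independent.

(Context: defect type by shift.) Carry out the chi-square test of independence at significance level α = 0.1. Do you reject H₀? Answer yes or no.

Row totals [65, 35], col totals [44, 23, 33], n=100
χ² = (29−28.60)²/28.60 + (16−14.95)²/14.95 + (20−21.45)²/21.45 + (15−15.40)²/15.40 + (7−8.05)²/8.05 + (13−11.55)²/11.55 = 0.5067
df = 2
p-value (upper-tail) = 0.77618
At α=0.1: p ≥ α → fail to reject H₀

reject H₀: no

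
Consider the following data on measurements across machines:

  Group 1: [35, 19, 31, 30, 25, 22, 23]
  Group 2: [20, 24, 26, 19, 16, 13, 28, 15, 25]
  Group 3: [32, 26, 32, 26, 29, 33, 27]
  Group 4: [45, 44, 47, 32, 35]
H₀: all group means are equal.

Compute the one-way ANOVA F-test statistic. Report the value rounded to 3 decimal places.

test statistic = 15.916

Group means [26.43, 20.67, 29.29, 40.60], grand mean 27.821
SSB = Σnᵢ(x̄ᵢ−x̄)² = 1305.764; SSW = ΣΣ(x−x̄ᵢ)² = 656.343
MSB = 1305.764/3 = 435.2548; MSW = 656.343/24 = 27.3476
F = MSB/MSW = 15.9156
df = (3, 24)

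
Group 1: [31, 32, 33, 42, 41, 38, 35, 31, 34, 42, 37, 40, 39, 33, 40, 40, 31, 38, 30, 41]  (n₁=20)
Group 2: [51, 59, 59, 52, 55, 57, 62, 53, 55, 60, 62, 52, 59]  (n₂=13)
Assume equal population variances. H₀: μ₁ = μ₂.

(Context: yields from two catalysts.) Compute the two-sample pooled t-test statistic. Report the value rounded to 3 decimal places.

x̄₁=36.400, s₁=4.198, n₁=20
x̄₂=56.615, s₂=3.863, n₂=13
s_p² = [19·4.198² + 12·3.863²]/31 = 16.5767
SE = √(s_p²·(1/20+1/13)) = 1.4505
t = (36.400−56.615)/1.4505 = -13.9368
df = 31

test statistic = -13.937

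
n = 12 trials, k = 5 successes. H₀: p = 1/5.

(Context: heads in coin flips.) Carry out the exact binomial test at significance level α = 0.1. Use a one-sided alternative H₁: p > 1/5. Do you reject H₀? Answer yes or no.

reject H₀: yes

Exact binomial: n=12, k=5, p₀=1/5=0.2000
P(X≥5) from Σ C(n,i)·p₀^i·(1−p₀)^(n−i)
p-value (one-sided, H₁ greater) = 0.07256
At α=0.1: p < α → reject H₀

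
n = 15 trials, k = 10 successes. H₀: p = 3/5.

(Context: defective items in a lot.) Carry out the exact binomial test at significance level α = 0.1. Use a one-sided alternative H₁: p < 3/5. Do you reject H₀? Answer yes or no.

reject H₀: no

Exact binomial: n=15, k=10, p₀=3/5=0.6000
P(X≤10) from Σ C(n,i)·p₀^i·(1−p₀)^(n−i)
p-value (one-sided, H₁ less) = 0.78272
At α=0.1: p ≥ α → fail to reject H₀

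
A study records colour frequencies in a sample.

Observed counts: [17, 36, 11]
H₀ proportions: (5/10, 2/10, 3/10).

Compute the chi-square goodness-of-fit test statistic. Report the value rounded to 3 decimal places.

test statistic = 52.583

n = 64; E_i = n·p_i = [32.00, 12.80, 19.20]
χ² = (17−32.00)²/32.00 + (36−12.80)²/12.80 + (11−19.20)²/19.20 = 52.5833
df = 2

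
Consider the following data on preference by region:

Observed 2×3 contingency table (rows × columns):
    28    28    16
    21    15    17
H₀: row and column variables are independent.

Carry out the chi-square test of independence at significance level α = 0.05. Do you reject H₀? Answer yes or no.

Row totals [72, 53], col totals [49, 43, 33], n=125
χ² = (28−28.22)²/28.22 + (28−24.77)²/24.77 + (16−19.01)²/19.01 + (21−20.78)²/20.78 + (15−18.23)²/18.23 + (17−13.99)²/13.99 = 2.1216
df = 2
p-value (upper-tail) = 0.34619
At α=0.05: p ≥ α → fail to reject H₀

reject H₀: no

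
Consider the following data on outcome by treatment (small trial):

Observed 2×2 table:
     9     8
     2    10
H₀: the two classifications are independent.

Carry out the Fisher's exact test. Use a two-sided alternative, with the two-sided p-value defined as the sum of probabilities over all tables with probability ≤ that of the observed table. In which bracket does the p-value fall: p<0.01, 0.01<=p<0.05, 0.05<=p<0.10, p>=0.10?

p-value bracket: 0.05<=p<0.10

Margins: r₁=17, r₂=12, c₁=11, c₂=18, n=29
p_obs = C(17,9)·C(12,2)/C(29,11); sum pmf over tables with pmf ≤ p_obs
p-value (two-sided) = 0.06411
→ bracket: 0.05<=p<0.10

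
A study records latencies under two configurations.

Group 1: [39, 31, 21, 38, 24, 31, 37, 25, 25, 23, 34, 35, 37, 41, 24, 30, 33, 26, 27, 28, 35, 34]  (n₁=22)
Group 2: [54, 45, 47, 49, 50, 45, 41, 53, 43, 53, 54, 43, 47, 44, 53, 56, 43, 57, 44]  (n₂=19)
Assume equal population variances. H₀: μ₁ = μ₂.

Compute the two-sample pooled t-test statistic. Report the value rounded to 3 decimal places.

test statistic = -10.197

x̄₁=30.818, s₁=5.869, n₁=22
x̄₂=48.474, s₂=5.103, n₂=19
s_p² = [21·5.869² + 18·5.103²]/39 = 30.5643
SE = √(s_p²·(1/22+1/19)) = 1.7315
t = (30.818−48.474)/1.7315 = -10.1969
df = 39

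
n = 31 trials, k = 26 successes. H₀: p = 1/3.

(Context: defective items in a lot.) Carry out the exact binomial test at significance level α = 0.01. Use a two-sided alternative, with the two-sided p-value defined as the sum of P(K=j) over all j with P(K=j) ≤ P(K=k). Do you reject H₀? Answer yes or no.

reject H₀: yes

Exact binomial: n=31, k=26, p₀=1/3=0.3333
P(X=j) = C(n,j)·p₀^j·(1−p₀)^(n−j); p = Σ P(X=j) over j with P(X=j) ≤ P(X=26)
p-value (two-sided) = 0.00000
At α=0.01: p < α → reject H₀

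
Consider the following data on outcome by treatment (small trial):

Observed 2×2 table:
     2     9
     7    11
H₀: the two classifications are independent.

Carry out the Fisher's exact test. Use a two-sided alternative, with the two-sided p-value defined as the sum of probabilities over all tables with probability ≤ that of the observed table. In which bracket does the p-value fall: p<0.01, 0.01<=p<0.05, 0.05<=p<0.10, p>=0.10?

Margins: r₁=11, r₂=18, c₁=9, c₂=20, n=29
p_obs = C(11,2)·C(18,7)/C(29,9); sum pmf over tables with pmf ≤ p_obs
p-value (two-sided) = 0.41183
→ bracket: p>=0.10

p-value bracket: p>=0.10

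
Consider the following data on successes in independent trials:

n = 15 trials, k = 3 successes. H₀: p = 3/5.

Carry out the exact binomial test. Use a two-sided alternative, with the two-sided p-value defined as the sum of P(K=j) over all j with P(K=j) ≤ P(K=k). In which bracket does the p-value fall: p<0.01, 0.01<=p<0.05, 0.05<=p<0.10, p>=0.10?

Exact binomial: n=15, k=3, p₀=3/5=0.6000
P(X=j) = C(n,j)·p₀^j·(1−p₀)^(n−j); p = Σ P(X=j) over j with P(X=j) ≤ P(X=3)
p-value (two-sided) = 0.00240
→ bracket: p<0.01

p-value bracket: p<0.01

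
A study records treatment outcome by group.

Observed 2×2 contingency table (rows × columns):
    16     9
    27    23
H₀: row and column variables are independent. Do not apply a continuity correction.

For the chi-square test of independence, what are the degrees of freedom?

df = (r−1)(c−1) = (2−1)·(2−1) = 1

degrees of freedom = 1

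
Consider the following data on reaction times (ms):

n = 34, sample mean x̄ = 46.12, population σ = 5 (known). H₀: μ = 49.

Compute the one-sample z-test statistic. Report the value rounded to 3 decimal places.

test statistic = -3.359

SE = σ/√n = 5/√34 = 0.8575
z = (x̄−μ₀)/SE = (46.12−49)/0.8575 = -3.3586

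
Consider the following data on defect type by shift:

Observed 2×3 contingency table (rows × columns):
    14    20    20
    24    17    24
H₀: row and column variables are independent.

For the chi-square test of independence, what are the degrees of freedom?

degrees of freedom = 2

df = (r−1)(c−1) = (2−1)·(3−1) = 2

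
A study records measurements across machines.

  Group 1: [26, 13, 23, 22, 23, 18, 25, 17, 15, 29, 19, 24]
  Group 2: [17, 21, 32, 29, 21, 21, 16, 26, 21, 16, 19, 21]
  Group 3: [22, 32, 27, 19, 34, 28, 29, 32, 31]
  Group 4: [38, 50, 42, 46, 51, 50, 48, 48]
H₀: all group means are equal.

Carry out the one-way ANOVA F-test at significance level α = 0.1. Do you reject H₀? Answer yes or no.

Group means [21.17, 21.67, 28.22, 46.62], grand mean 27.829
SSB = Σnᵢ(x̄ᵢ−x̄)² = 3816.041; SSW = ΣΣ(x−x̄ᵢ)² = 863.764
MSB = 3816.041/3 = 1272.0137; MSW = 863.764/37 = 23.3450
F = MSB/MSW = 54.4877
df = (3, 37)
p-value (upper-tail) = 0.00000
At α=0.1: p < α → reject H₀

reject H₀: yes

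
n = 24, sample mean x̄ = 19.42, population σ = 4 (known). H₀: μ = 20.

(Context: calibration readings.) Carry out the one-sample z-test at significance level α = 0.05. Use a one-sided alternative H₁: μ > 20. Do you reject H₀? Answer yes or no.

SE = σ/√n = 4/√24 = 0.8165
z = (x̄−μ₀)/SE = (19.42−20)/0.8165 = -0.7104
p-value (one-sided, H₁ greater) = 0.76126
At α=0.05: p ≥ α → fail to reject H₀

reject H₀: no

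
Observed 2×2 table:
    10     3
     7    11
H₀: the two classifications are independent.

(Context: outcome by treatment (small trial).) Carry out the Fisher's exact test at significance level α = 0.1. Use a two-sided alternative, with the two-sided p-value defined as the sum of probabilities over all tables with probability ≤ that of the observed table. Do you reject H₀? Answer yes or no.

Margins: r₁=13, r₂=18, c₁=17, c₂=14, n=31
p_obs = C(13,10)·C(18,7)/C(31,17); sum pmf over tables with pmf ≤ p_obs
p-value (two-sided) = 0.06686
At α=0.1: p < α → reject H₀

reject H₀: yes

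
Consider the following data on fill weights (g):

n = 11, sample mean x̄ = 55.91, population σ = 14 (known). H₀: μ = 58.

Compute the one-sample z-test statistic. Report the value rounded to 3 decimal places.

SE = σ/√n = 14/√11 = 4.2212
z = (x̄−μ₀)/SE = (55.91−58)/4.2212 = -0.4951

test statistic = -0.495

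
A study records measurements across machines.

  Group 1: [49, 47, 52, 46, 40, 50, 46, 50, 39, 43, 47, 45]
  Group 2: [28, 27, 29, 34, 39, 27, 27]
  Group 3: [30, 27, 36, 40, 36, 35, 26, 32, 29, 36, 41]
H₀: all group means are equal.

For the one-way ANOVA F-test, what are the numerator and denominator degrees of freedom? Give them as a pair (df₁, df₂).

k = 3 groups, N = 30 total
df = (k−1, N−k) = (3−1, 30−3) = (2, 27)

degrees of freedom = [2, 27]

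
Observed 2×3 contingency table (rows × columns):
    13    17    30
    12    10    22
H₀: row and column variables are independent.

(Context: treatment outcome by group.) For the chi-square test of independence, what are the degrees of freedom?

degrees of freedom = 2

df = (r−1)(c−1) = (2−1)·(3−1) = 2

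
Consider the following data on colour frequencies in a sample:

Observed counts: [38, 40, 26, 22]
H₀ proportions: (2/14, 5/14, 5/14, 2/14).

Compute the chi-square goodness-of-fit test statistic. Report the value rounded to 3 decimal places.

n = 126; E_i = n·p_i = [18.00, 45.00, 45.00, 18.00]
χ² = (38−18.00)²/18.00 + (40−45.00)²/45.00 + (26−45.00)²/45.00 + (22−18.00)²/18.00 = 31.6889
df = 3

test statistic = 31.689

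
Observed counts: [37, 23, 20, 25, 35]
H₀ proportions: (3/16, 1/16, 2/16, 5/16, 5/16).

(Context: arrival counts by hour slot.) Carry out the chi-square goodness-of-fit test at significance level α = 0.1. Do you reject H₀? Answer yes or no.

reject H₀: yes

n = 140; E_i = n·p_i = [26.25, 8.75, 17.50, 43.75, 43.75]
χ² = (37−26.25)²/26.25 + (23−8.75)²/8.75 + (20−17.50)²/17.50 + (25−43.75)²/43.75 + (35−43.75)²/43.75 = 37.7524
df = 4
p-value (upper-tail) = 0.00000
At α=0.1: p < α → reject H₀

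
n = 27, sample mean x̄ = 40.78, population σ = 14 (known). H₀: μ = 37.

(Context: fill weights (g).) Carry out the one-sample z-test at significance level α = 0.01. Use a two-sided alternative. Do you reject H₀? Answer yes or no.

reject H₀: no

SE = σ/√n = 14/√27 = 2.6943
z = (x̄−μ₀)/SE = (40.78−37)/2.6943 = 1.4030
p-value (two-sided) = 0.16063
At α=0.01: p ≥ α → fail to reject H₀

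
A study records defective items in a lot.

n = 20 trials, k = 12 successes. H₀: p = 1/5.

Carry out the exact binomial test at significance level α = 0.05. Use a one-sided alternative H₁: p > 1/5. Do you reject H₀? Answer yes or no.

reject H₀: yes

Exact binomial: n=20, k=12, p₀=1/5=0.2000
P(X≥12) from Σ C(n,i)·p₀^i·(1−p₀)^(n−i)
p-value (one-sided, H₁ greater) = 0.00010
At α=0.05: p < α → reject H₀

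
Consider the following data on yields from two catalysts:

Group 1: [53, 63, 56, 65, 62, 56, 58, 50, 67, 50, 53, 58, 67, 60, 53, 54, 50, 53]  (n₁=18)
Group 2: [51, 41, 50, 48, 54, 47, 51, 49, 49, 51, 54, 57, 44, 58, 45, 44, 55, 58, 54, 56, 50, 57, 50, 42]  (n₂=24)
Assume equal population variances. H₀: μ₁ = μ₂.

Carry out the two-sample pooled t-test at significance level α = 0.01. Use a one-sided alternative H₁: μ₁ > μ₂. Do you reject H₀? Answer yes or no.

reject H₀: yes

x̄₁=57.111, s₁=5.728, n₁=18
x̄₂=50.625, s₂=5.046, n₂=24
s_p² = [17·5.728² + 23·5.046²]/40 = 28.5851
SE = √(s_p²·(1/18+1/24)) = 1.6671
t = (57.111−50.625)/1.6671 = 3.8907
df = 40
p-value (one-sided, H₁ greater) = 0.00018
At α=0.01: p < α → reject H₀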